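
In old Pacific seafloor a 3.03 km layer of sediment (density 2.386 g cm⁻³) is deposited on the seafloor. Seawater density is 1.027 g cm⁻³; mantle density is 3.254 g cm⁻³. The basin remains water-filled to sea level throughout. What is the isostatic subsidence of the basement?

Submarine loading: the sediment displaces seawater, and the subsidence is in turn flooded, so s (ρ_m − ρ_w) = t (ρ_sed − ρ_w).
s = 3.03 km × (2.386 − 1.027) / (3.254 − 1.027) = 1.85 km.

1.85 km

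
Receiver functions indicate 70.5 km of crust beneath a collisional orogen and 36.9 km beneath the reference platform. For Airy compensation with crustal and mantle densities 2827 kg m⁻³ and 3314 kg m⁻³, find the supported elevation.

4.94 km

Excess crust Δ = 70.5 km − 36.9 km = 33.6 km, split between elevation h and root r with h + r = Δ.
Airy balance ρ_c h = (ρ_m − ρ_c) r gives r = h ρ_c/(ρ_m − ρ_c), so h (1 + ρ_c/(ρ_m − ρ_c)) = Δ, i.e. h = Δ (ρ_m − ρ_c)/ρ_m.
h = 33.6 km × 487/3314 = 4.94 km.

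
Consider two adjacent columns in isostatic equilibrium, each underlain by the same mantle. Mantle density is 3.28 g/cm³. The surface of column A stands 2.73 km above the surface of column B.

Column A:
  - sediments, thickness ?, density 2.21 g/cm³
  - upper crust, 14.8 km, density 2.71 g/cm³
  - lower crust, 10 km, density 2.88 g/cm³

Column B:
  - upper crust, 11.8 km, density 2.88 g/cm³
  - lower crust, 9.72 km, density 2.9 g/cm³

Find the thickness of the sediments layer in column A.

4.61 km

Take the compensation level at the base of the deeper column (depth z_c below the surface of column A) and equate Σ ρ_i t_i down to z_c; mantle fills any gap and the z_c terms cancel.
Column A: x×2.21 + 14.8×2.71 + 10×2.88 + (z_c − 24.8 − x)×3.28
Column B: 2.73×0 + 11.8×2.88 + 9.72×2.9 + (z_c − 2.73 − 21.52)×3.28
The z_c×3.28 term appears on both sides and cancels. Collect the known terms of each column as K = Σ(ρt)_known − 3.28 × (depth of known layers): K_A = 68.908 − 3.28×24.8 = −12.436; K_B = 62.172 − 3.28×(2.73 + 21.52) = −17.368.
Balance: K_A − x×(3.28 − 2.21) = K_B, so x = (K_A − K_B)/(3.28 − 2.21) = 4.932/1.07 = 4.61 km.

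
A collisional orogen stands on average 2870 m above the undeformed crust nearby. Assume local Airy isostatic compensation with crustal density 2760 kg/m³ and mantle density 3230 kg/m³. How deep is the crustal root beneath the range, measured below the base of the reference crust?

In Airy isostatic equilibrium: the weight of the topography is balanced by the buoyancy of the root, ρ_c h = (ρ_m − ρ_c) r.
r = h · ρ_c / (ρ_m − ρ_c) = 2870 m × 2760 / (3230 − 2760) = 16900 m.

16900 m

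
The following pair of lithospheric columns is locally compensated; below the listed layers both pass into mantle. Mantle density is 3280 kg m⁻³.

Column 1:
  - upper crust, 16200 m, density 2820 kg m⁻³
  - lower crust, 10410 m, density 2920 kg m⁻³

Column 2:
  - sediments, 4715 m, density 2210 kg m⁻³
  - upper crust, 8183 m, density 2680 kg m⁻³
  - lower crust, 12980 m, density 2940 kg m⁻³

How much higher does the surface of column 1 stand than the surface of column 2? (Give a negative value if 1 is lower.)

−966 m

For any compensation level in the mantle, the mantle terms cancel and isostasy reduces to e = (Σt_1 − Σt_2) − (Σ(ρt)_1 − Σ(ρt)_2) / ρ_m.
Σt_1 = 26610 m; Σt_2 = 25878 m; Σ(ρt)_1 = 76081200; Σ(ρt)_2 = 70511790 (in m·kg m⁻³).
e = (26610 − 25878) − (76081200 − 70511790) / 3280 = −966 m.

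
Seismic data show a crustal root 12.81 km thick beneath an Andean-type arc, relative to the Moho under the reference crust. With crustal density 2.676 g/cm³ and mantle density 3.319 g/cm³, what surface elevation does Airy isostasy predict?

3.08 km

For local isostatic compensation: ρ_c h = (ρ_m − ρ_c) r.
h = r (ρ_m − ρ_c) / ρ_c = 12.81 km × (3.319 − 2.676) / 2.676 = 3.08 km.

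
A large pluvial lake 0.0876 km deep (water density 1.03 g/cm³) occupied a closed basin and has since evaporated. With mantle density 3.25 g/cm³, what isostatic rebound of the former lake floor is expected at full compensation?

u = d ρ_w/ρ_m = 0.0876 km × 1.03/3.25 = 0.0278 km.

0.0278 km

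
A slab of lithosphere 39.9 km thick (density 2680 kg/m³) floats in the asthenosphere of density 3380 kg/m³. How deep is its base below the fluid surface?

Draft d = t ρ_obj/ρ_fluid = 39.9 km × 2680/3380 = 31.6 km.

31.6 km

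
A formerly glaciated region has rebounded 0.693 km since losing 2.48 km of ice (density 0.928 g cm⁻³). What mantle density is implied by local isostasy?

ρ_m = ρ_ice t / u = 0.928 × 2.48 km/0.693 km = 3.32 g cm⁻³.

3.32 g cm⁻³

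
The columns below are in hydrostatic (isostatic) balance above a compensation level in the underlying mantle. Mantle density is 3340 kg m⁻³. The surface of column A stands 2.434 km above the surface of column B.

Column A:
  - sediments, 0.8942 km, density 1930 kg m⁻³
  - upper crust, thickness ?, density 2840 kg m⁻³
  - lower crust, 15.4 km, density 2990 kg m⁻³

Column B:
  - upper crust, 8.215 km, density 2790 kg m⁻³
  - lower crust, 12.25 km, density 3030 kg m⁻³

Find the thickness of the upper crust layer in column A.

Take the compensation level at the base of the deeper column (depth z_c below the surface of column A) and equate Σ ρ_i t_i down to z_c; mantle fills any gap and the z_c terms cancel.
Column A: 0.8942×1930 + x×2840 + 15.4×2990 + (z_c − 16.2942 − x)×3340
Column B: 2.434×0 + 8.215×2790 + 12.25×3030 + (z_c − 2.434 − 20.465)×3340
The z_c×3340 term appears on both sides and cancels. Collect the known terms of each column as K = Σ(ρt)_known − 3340 × (depth of known layers): K_A = 47771.806 − 3340×16.2942 = −6650.822; K_B = 60037.35 − 3340×(2.434 + 20.465) = −16445.31.
Balance: K_A − x×(3340 − 2840) = K_B, so x = (K_A − K_B)/(3340 − 2840) = 9794.49/500 = 19.6 km.

19.6 km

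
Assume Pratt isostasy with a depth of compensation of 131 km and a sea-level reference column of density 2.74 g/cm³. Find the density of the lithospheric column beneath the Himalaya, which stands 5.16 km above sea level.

Pratt balance: ρ_ref D = ρ (D + h).
ρ = ρ_ref D/(D + h) = 2.74 × 131 km/(131 km + 5.16 km) = 2.64 g/cm³.

2.64 g/cm³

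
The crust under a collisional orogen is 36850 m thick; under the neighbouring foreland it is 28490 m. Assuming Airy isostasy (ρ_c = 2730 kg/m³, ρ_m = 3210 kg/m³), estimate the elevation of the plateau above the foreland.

1250 m

Excess crust Δ = 36850 m − 28490 m = 8360 m, split between elevation h and root r with h + r = Δ.
Airy balance ρ_c h = (ρ_m − ρ_c) r gives r = h ρ_c/(ρ_m − ρ_c), so h (1 + ρ_c/(ρ_m − ρ_c)) = Δ, i.e. h = Δ (ρ_m − ρ_c)/ρ_m.
h = 8360 m × 480/3210 = 1250 m.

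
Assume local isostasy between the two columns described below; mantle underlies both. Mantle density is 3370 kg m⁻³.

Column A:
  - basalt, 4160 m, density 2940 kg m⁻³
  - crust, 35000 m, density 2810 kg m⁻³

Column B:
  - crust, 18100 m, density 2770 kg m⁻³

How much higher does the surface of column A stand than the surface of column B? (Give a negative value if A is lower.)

For any compensation level in the mantle, the mantle terms cancel and isostasy reduces to e = (Σt_A − Σt_B) − (Σ(ρt)_A − Σ(ρt)_B) / ρ_m.
Σt_A = 39160 m; Σt_B = 18100 m; Σ(ρt)_A = 110580400; Σ(ρt)_B = 50137000 (in m·kg m⁻³).
e = (39160 − 18100) − (110580400 − 50137000) / 3370 = 3120 m.

3120 m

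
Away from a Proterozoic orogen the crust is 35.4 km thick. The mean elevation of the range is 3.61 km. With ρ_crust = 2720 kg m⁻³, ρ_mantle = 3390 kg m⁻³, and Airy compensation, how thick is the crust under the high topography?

53.7 km

Root depth r = h ρ_c / (ρ_m − ρ_c) = 3.61 km × 2720 / 670 = 14.66 km.
Total thickness = T + h + r = 35.4 km + 3.61 km + 14.66 km = 53.7 km.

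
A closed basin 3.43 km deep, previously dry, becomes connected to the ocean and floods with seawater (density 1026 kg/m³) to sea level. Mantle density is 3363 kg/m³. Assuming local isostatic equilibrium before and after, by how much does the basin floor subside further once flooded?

After flooding the water column is d + s deep. Its weight must equal the weight of mantle displaced by the extra subsidence s: (d + s) ρ_w = s ρ_m.
s = d ρ_w / (ρ_m − ρ_w) = 3.43 km × 1026/(3363 − 1026) = 1.51 km.

1.51 km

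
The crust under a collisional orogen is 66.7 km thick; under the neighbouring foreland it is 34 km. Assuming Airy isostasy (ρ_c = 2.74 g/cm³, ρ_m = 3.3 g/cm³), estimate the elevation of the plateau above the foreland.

Excess crust Δ = 66.7 km − 34 km = 32.7 km, split between elevation h and root r with h + r = Δ.
Airy balance ρ_c h = (ρ_m − ρ_c) r gives r = h ρ_c/(ρ_m − ρ_c), so h (1 + ρ_c/(ρ_m − ρ_c)) = Δ, i.e. h = Δ (ρ_m − ρ_c)/ρ_m.
h = 32.7 km × 0.56/3.3 = 5.55 km.

5.55 km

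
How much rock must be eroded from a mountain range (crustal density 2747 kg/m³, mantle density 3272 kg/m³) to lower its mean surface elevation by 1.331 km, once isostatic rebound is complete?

Net drop Δ = e − u = e − e ρ_c/ρ_m = e (ρ_m − ρ_c)/ρ_m.
e = Δ ρ_m/(ρ_m − ρ_c) = 1.331 km × 3272/525 = 8.3 km.

8.3 km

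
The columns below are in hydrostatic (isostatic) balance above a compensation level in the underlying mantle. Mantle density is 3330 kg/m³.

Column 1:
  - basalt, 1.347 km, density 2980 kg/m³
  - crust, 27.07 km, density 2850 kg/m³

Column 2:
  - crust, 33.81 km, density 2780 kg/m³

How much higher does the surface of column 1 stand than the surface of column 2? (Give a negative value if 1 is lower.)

−1.54 km

For any compensation level in the mantle, the mantle terms cancel and isostasy reduces to e = (Σt_1 − Σt_2) − (Σ(ρt)_1 − Σ(ρt)_2) / ρ_m.
Σt_1 = 28.417 km; Σt_2 = 33.81 km; Σ(ρt)_1 = 81163.56; Σ(ρt)_2 = 93991.8 (in km·kg/m³).
e = (28.417 − 33.81) − (81163.56 − 93991.8) / 3330 = −1.54 km.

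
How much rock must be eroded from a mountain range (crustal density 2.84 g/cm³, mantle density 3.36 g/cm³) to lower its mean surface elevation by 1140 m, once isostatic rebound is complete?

7370 m

Net drop Δ = e − u = e − e ρ_c/ρ_m = e (ρ_m − ρ_c)/ρ_m.
e = Δ ρ_m/(ρ_m − ρ_c) = 1140 m × 3.36/0.52 = 7370 m.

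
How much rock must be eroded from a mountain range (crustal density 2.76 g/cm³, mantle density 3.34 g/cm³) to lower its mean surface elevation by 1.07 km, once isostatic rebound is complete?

Net drop Δ = e − u = e − e ρ_c/ρ_m = e (ρ_m − ρ_c)/ρ_m.
e = Δ ρ_m/(ρ_m − ρ_c) = 1.07 km × 3.34/0.58 = 6.16 km.

6.16 km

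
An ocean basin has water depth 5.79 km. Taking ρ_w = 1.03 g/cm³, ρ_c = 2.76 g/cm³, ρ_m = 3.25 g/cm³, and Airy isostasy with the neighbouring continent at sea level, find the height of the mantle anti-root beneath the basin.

20.4 km

Isostatic balance requires: replacing crust with seawater at the top is compensated by replacing crust with mantle at the base: d (ρ_c − ρ_w) = a (ρ_m − ρ_c).
a = d (ρ_c − ρ_w)/(ρ_m − ρ_c) = 5.79 km × 1.73/0.49 = 20.4 km.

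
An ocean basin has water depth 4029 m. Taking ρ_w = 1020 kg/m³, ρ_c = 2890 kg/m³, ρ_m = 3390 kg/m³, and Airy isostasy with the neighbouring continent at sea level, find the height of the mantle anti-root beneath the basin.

For local isostatic compensation: replacing crust with seawater at the top is compensated by replacing crust with mantle at the base: d (ρ_c − ρ_w) = a (ρ_m − ρ_c).
a = d (ρ_c − ρ_w)/(ρ_m − ρ_c) = 4029 m × 1870/500 = 15100 m.

15100 m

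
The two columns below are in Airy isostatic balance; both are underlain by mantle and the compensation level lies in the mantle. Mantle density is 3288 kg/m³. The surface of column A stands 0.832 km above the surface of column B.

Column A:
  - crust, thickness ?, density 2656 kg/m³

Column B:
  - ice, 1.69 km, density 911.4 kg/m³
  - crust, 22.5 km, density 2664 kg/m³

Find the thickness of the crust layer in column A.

32.9 km

Take the compensation level at the base of the deeper column (depth z_c below the surface of column A) and equate Σ ρ_i t_i down to z_c; mantle fills any gap and the z_c terms cancel.
Column A: x×2656 + (z_c − 0 − x)×3288
Column B: 0.832×0 + 1.69×911.4 + 22.5×2664 + (z_c − 0.832 − 24.19)×3288
The z_c×3288 term appears on both sides and cancels. Collect the known terms of each column as K = Σ(ρt)_known − 3288 × (depth of known layers): K_A = 0 − 3288×0 = 0; K_B = 61480.266 − 3288×(0.832 + 24.19) = −20792.07.
Balance: K_A − x×(3288 − 2656) = K_B, so x = (K_A − K_B)/(3288 − 2656) = 20792.1/632 = 32.9 km.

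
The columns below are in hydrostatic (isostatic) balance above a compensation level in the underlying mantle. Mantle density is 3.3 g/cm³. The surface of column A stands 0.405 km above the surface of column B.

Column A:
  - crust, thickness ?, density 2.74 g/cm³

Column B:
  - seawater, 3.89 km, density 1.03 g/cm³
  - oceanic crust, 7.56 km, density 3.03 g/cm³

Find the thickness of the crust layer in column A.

Take the compensation level at the base of the deeper column (depth z_c below the surface of column A) and equate Σ ρ_i t_i down to z_c; mantle fills any gap and the z_c terms cancel.
Column A: x×2.74 + (z_c − 0 − x)×3.3
Column B: 0.405×0 + 3.89×1.03 + 7.56×3.03 + (z_c − 0.405 − 11.45)×3.3
The z_c×3.3 term appears on both sides and cancels. Collect the known terms of each column as K = Σ(ρt)_known − 3.3 × (depth of known layers): K_A = 0 − 3.3×0 = 0; K_B = 26.9135 − 3.3×(0.405 + 11.45) = −12.208.
Balance: K_A − x×(3.3 − 2.74) = K_B, so x = (K_A − K_B)/(3.3 − 2.74) = 12.208/0.56 = 21.8 km.

21.8 km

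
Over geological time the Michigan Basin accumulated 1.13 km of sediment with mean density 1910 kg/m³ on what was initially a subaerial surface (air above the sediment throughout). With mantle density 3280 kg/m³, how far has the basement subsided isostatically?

0.658 km

Subaerial load: s = t ρ_sed / ρ_m = 1.13 km × 1910/3280 = 0.658 km.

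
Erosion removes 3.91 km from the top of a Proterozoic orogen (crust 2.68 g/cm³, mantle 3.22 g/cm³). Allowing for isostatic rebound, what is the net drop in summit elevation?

Rebound u = e ρ_c/ρ_m = 3.91 km × 2.68/3.22 = 3.254 km.
Net surface drop = e − u = 3.91 km − 3.254 km = e (ρ_m − ρ_c)/ρ_m = 0.656 km.

0.656 km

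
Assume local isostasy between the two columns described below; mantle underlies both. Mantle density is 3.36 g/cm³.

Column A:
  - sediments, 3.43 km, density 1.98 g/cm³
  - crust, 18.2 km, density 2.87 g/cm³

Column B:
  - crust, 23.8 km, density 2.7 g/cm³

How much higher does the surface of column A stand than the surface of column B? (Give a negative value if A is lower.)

−0.612 km

For any compensation level in the mantle, the mantle terms cancel and isostasy reduces to e = (Σt_A − Σt_B) − (Σ(ρt)_A − Σ(ρt)_B) / ρ_m.
Σt_A = 21.63 km; Σt_B = 23.8 km; Σ(ρt)_A = 59.0254; Σ(ρt)_B = 64.26 (in km·g/cm³).
e = (21.63 − 23.8) − (59.0254 − 64.26) / 3.36 = −0.612 km.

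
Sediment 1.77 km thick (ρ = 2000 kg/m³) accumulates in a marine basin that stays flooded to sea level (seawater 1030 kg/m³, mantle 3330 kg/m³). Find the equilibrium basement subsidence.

Submarine loading: the sediment displaces seawater, and the subsidence is in turn flooded, so s (ρ_m − ρ_w) = t (ρ_sed − ρ_w).
s = 1.77 km × (2000 − 1030) / (3330 − 1030) = 0.746 km.

0.746 km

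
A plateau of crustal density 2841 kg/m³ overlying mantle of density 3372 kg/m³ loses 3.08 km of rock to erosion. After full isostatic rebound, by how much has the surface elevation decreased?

0.485 km

Rebound u = e ρ_c/ρ_m = 3.08 km × 2841/3372 = 2.595 km.
Net surface drop = e − u = 3.08 km − 2.595 km = e (ρ_m − ρ_c)/ρ_m = 0.485 km.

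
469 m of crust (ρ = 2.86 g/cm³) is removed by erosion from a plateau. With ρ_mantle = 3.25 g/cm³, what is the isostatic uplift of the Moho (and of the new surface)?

Unloading: uplift u = e ρ_c/ρ_m = 469 m × 2.86/3.25 = 413 m.

413 m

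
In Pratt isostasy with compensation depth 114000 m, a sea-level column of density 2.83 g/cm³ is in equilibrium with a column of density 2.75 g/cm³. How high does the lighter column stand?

ρ_ref D = ρ (D + h) → h = D (ρ_ref − ρ)/ρ.
h = 114000 m × (2.83 − 2.75)/2.75 = 3320 m.

3320 m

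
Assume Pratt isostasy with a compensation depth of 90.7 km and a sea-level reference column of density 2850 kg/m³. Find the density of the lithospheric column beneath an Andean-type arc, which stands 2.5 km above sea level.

Pratt balance: ρ_ref D = ρ (D + h).
ρ = ρ_ref D/(D + h) = 2850 × 90.7 km/(90.7 km + 2.5 km) = 2770 kg/m³.

2770 kg/m³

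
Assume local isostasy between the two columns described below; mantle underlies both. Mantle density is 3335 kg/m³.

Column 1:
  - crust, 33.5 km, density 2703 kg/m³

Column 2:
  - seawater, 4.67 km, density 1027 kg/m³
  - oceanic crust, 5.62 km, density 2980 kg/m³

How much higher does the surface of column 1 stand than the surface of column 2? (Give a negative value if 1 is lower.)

For any compensation level in the mantle, the mantle terms cancel and isostasy reduces to e = (Σt_1 − Σt_2) − (Σ(ρt)_1 − Σ(ρt)_2) / ρ_m.
Σt_1 = 33.5 km; Σt_2 = 10.29 km; Σ(ρt)_1 = 90550.5; Σ(ρt)_2 = 21543.69 (in km·kg/m³).
e = (33.5 − 10.29) − (90550.5 − 21543.69) / 3335 = 2.52 km.

2.52 km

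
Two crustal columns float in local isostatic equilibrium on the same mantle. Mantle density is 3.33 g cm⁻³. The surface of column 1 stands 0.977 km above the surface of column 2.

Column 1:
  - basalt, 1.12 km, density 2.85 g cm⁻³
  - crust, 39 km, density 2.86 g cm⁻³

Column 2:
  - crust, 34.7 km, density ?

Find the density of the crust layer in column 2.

2.88 g cm⁻³

Take the compensation level at the base of the deeper column (depth z_c below the surface of column 1) and equate Σ ρ_i t_i down to z_c; mantle fills any gap and the z_c terms cancel.
Column 1: 1.12×2.85 + 39×2.86 + (z_c − 40.12)×3.33
Column 2: 0.977×0 + 34.7×ρ + (z_c − 0.977 − 34.7)×3.33
The z_c×3.33 term appears on both sides and cancels. Collect the known terms of each column as K = Σ(ρt)_known − 3.33 × (depth of known layers): K_1 = 114.732 − 3.33×40.12 = −18.8676; K_2 = 0 − 3.33×(0.977 + 34.7) = −118.80441.
Balance: K_1 = K_2 + 34.7×ρ, so ρ = (K_1 − K_2)/34.7 = 99.9368/34.7 = 2.88 g cm⁻³.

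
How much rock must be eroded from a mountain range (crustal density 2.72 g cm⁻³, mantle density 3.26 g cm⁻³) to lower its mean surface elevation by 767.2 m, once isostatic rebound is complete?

4630 m

Net drop Δ = e − u = e − e ρ_c/ρ_m = e (ρ_m − ρ_c)/ρ_m.
e = Δ ρ_m/(ρ_m − ρ_c) = 767.2 m × 3.26/0.54 = 4630 m.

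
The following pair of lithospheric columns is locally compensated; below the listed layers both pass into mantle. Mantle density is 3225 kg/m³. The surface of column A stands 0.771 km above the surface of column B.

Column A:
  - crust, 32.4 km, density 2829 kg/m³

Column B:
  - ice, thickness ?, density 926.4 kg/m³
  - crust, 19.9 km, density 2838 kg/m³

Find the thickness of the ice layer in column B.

Take the compensation level at the base of the deeper column (depth z_c below the surface of column A) and equate Σ ρ_i t_i down to z_c; mantle fills any gap and the z_c terms cancel.
Column A: 32.4×2829 + (z_c − 32.4)×3225
Column B: 0.771×0 + x×926.4 + 19.9×2838 + (z_c − 0.771 − 19.9 − x)×3225
The z_c×3225 term appears on both sides and cancels. Collect the known terms of each column as K = Σ(ρt)_known − 3225 × (depth of known layers): K_A = 91659.6 − 3225×32.4 = −12830.4; K_B = 56476.2 − 3225×(0.771 + 19.9) = −10187.775.
Balance: K_A = K_B − x×(3225 − 926.4), so x = (K_B − K_A)/(3225 − 926.4) = 2642.62/2298.6 = 1.15 km.

1.15 km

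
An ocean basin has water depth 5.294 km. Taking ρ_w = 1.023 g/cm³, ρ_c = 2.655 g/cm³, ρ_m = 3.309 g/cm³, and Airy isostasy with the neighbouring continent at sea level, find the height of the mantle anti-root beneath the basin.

13.2 km

Balancing pressure at the compensation depth: replacing crust with seawater at the top is compensated by replacing crust with mantle at the base: d (ρ_c − ρ_w) = a (ρ_m − ρ_c).
a = d (ρ_c − ρ_w)/(ρ_m − ρ_c) = 5.294 km × 1.632/0.654 = 13.2 km.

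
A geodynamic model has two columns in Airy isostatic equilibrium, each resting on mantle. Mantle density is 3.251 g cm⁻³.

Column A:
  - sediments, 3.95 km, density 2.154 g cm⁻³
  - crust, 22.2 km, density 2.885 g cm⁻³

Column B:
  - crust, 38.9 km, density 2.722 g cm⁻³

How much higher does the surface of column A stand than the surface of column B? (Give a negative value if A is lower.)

For any compensation level in the mantle, the mantle terms cancel and isostasy reduces to e = (Σt_A − Σt_B) − (Σ(ρt)_A − Σ(ρt)_B) / ρ_m.
Σt_A = 26.15 km; Σt_B = 38.9 km; Σ(ρt)_A = 72.5553; Σ(ρt)_B = 105.8858 (in km·g cm⁻³).
e = (26.15 − 38.9) − (72.5553 − 105.8858) / 3.251 = −2.5 km.

−2.5 km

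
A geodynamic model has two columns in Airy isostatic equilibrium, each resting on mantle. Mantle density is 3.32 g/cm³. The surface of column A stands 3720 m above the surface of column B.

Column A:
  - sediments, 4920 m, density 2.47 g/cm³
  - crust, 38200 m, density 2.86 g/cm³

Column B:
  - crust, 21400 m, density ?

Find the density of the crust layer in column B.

2.88 g/cm³

Take the compensation level at the base of the deeper column (depth z_c below the surface of column A) and equate Σ ρ_i t_i down to z_c; mantle fills any gap and the z_c terms cancel.
Column A: 4920×2.47 + 38200×2.86 + (z_c − 43120)×3.32
Column B: 3720×0 + 21400×ρ + (z_c − 3720 − 21400)×3.32
The z_c×3.32 term appears on both sides and cancels. Collect the known terms of each column as K = Σ(ρt)_known − 3.32 × (depth of known layers): K_A = 121404.4 − 3.32×43120 = −21754; K_B = 0 − 3.32×(3720 + 21400) = −83398.4.
Balance: K_A = K_B + 21400×ρ, so ρ = (K_A − K_B)/21400 = 61644.4/21400 = 2.88 g/cm³.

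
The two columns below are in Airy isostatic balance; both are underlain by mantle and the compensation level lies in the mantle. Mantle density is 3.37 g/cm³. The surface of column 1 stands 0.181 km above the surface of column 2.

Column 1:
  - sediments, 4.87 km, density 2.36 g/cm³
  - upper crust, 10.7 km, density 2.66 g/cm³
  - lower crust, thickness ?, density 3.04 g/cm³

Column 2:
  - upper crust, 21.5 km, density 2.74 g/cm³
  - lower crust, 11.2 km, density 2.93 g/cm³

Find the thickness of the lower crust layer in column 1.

Take the compensation level at the base of the deeper column (depth z_c below the surface of column 1) and equate Σ ρ_i t_i down to z_c; mantle fills any gap and the z_c terms cancel.
Column 1: 4.87×2.36 + 10.7×2.66 + x×3.04 + (z_c − 15.57 − x)×3.37
Column 2: 0.181×0 + 21.5×2.74 + 11.2×2.93 + (z_c − 0.181 − 32.7)×3.37
The z_c×3.37 term appears on both sides and cancels. Collect the known terms of each column as K = Σ(ρt)_known − 3.37 × (depth of known layers): K_1 = 39.9552 − 3.37×15.57 = −12.5157; K_2 = 91.726 − 3.37×(0.181 + 32.7) = −19.08297.
Balance: K_1 − x×(3.37 − 3.04) = K_2, so x = (K_1 − K_2)/(3.37 − 3.04) = 6.56727/0.33 = 19.9 km.

19.9 km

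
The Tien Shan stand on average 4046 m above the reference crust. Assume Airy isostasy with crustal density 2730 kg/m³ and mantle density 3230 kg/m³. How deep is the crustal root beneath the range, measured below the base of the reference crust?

22100 m

For local isostatic compensation: the weight of the topography is balanced by the buoyancy of the root, ρ_c h = (ρ_m − ρ_c) r.
r = h · ρ_c / (ρ_m − ρ_c) = 4046 m × 2730 / (3230 − 2730) = 22100 m.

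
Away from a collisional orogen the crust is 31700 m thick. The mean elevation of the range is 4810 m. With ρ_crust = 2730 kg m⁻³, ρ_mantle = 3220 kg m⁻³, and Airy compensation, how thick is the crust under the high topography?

63300 m

Root depth r = h ρ_c / (ρ_m − ρ_c) = 4810 m × 2730 / 490 = 26800 m.
Total thickness = T + h + r = 31700 m + 4810 m + 26800 m = 63300 m.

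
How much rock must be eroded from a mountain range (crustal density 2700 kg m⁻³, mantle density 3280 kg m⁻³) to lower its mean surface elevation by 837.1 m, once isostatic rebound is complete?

Net drop Δ = e − u = e − e ρ_c/ρ_m = e (ρ_m − ρ_c)/ρ_m.
e = Δ ρ_m/(ρ_m − ρ_c) = 837.1 m × 3280/580 = 4730 m.

4730 m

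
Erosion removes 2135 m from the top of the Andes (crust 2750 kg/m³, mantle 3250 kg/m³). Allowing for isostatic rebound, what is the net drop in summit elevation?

328 m

Rebound u = e ρ_c/ρ_m = 2135 m × 2750/3250 = 1807 m.
Net surface drop = e − u = 2135 m − 1807 m = e (ρ_m − ρ_c)/ρ_m = 328 m.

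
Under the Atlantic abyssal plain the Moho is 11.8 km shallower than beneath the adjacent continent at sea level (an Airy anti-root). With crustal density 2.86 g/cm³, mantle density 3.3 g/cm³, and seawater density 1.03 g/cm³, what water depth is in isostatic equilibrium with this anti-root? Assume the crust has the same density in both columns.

2.84 km

Replacing a thickness d of crust by seawater at the top must be balanced by replacing crust with mantle at the base: d (ρ_c − ρ_w) = a (ρ_m − ρ_c).
d = a (ρ_m − ρ_c)/(ρ_c − ρ_w) = 11.8 km × 0.44/1.83 = 2.84 km.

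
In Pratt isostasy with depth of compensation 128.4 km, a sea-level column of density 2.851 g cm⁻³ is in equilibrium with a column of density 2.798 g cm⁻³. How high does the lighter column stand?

2.43 km

ρ_ref D = ρ (D + h) → h = D (ρ_ref − ρ)/ρ.
h = 128.4 km × (2.851 − 2.798)/2.798 = 2.43 km.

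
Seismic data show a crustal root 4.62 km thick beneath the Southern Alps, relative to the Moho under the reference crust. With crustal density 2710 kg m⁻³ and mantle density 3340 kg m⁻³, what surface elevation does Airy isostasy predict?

Balancing pressure at the compensation depth: ρ_c h = (ρ_m − ρ_c) r.
h = r (ρ_m − ρ_c) / ρ_c = 4.62 km × (3340 − 2710) / 2710 = 1.07 km.

1.07 km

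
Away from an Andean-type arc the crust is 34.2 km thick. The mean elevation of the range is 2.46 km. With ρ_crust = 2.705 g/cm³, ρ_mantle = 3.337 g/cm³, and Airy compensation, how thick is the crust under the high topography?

47.2 km

Root depth r = h ρ_c / (ρ_m − ρ_c) = 2.46 km × 2.705 / 0.632 = 10.53 km.
Total thickness = T + h + r = 34.2 km + 2.46 km + 10.53 km = 47.2 km.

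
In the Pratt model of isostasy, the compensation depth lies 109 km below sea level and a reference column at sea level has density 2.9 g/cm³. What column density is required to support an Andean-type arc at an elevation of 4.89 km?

Pratt balance: ρ_ref D = ρ (D + h).
ρ = ρ_ref D/(D + h) = 2.9 × 109 km/(109 km + 4.89 km) = 2.78 g/cm³.

2.78 g/cm³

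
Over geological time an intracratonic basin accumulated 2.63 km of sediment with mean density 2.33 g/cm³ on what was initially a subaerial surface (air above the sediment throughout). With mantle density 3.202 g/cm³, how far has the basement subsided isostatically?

Subaerial load: s = t ρ_sed / ρ_m = 2.63 km × 2.33/3.202 = 1.91 km.

1.91 km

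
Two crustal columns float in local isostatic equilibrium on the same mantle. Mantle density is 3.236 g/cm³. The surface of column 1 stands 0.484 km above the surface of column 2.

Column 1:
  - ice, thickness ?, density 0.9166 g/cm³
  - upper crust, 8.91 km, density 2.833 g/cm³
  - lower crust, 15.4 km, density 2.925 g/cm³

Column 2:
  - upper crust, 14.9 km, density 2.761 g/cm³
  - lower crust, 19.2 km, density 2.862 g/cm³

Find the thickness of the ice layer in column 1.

3.21 km

Take the compensation level at the base of the deeper column (depth z_c below the surface of column 1) and equate Σ ρ_i t_i down to z_c; mantle fills any gap and the z_c terms cancel.
Column 1: x×0.9166 + 8.91×2.833 + 15.4×2.925 + (z_c − 24.31 − x)×3.236
Column 2: 0.484×0 + 14.9×2.761 + 19.2×2.862 + (z_c − 0.484 − 34.1)×3.236
The z_c×3.236 term appears on both sides and cancels. Collect the known terms of each column as K = Σ(ρt)_known − 3.236 × (depth of known layers): K_1 = 70.28703 − 3.236×24.31 = −8.38013; K_2 = 96.0893 − 3.236×(0.484 + 34.1) = −15.824524.
Balance: K_1 − x×(3.236 − 0.9166) = K_2, so x = (K_1 − K_2)/(3.236 − 0.9166) = 7.44439/2.3194 = 3.21 km.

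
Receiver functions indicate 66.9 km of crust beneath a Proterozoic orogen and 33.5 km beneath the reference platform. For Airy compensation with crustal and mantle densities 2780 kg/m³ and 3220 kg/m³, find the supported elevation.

Excess crust Δ = 66.9 km − 33.5 km = 33.4 km, split between elevation h and root r with h + r = Δ.
Airy balance ρ_c h = (ρ_m − ρ_c) r gives r = h ρ_c/(ρ_m − ρ_c), so h (1 + ρ_c/(ρ_m − ρ_c)) = Δ, i.e. h = Δ (ρ_m − ρ_c)/ρ_m.
h = 33.4 km × 440/3220 = 4.56 km.

4.56 km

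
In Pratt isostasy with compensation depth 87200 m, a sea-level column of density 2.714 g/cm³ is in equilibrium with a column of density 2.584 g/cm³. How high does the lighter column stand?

ρ_ref D = ρ (D + h) → h = D (ρ_ref − ρ)/ρ.
h = 87200 m × (2.714 − 2.584)/2.584 = 4390 m.

4390 m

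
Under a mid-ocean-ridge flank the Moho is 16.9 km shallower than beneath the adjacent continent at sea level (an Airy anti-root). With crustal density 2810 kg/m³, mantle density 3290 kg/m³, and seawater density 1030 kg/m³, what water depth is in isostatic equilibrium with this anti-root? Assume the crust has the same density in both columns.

Replacing a thickness d of crust by seawater at the top must be balanced by replacing crust with mantle at the base: d (ρ_c − ρ_w) = a (ρ_m − ρ_c).
d = a (ρ_m − ρ_c)/(ρ_c − ρ_w) = 16.9 km × 480/1780 = 4.56 km.

4.56 km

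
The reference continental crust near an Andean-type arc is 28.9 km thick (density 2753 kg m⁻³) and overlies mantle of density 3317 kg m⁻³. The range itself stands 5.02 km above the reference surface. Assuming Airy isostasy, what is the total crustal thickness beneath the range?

Root depth r = h ρ_c / (ρ_m − ρ_c) = 5.02 km × 2753 / 564 = 24.5 km.
Total thickness = T + h + r = 28.9 km + 5.02 km + 24.5 km = 58.4 km.

58.4 km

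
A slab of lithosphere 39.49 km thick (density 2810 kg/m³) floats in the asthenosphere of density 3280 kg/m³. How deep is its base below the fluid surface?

Draft d = t ρ_obj/ρ_fluid = 39.49 km × 2810/3280 = 33.8 km.

33.8 km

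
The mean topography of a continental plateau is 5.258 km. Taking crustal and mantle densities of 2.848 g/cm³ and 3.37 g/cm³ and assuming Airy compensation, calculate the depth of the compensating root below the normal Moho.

28.7 km

Equating mass per unit area of the two columns: the weight of the topography is balanced by the buoyancy of the root, ρ_c h = (ρ_m − ρ_c) r.
r = h · ρ_c / (ρ_m − ρ_c) = 5.258 km × 2.848 / (3.37 − 2.848) = 28.7 km.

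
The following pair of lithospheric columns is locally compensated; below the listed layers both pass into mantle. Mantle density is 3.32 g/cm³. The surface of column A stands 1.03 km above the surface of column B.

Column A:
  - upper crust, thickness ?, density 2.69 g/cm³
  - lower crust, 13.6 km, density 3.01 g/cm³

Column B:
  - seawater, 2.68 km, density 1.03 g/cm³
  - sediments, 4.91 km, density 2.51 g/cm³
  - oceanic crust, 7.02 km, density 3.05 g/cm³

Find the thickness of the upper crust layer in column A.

Take the compensation level at the base of the deeper column (depth z_c below the surface of column A) and equate Σ ρ_i t_i down to z_c; mantle fills any gap and the z_c terms cancel.
Column A: x×2.69 + 13.6×3.01 + (z_c − 13.6 − x)×3.32
Column B: 1.03×0 + 2.68×1.03 + 4.91×2.51 + 7.02×3.05 + (z_c − 1.03 − 14.61)×3.32
The z_c×3.32 term appears on both sides and cancels. Collect the known terms of each column as K = Σ(ρt)_known − 3.32 × (depth of known layers): K_A = 40.936 − 3.32×13.6 = −4.216; K_B = 36.4955 − 3.32×(1.03 + 14.61) = −15.4293.
Balance: K_A − x×(3.32 − 2.69) = K_B, so x = (K_A − K_B)/(3.32 − 2.69) = 11.2133/0.63 = 17.8 km.

17.8 km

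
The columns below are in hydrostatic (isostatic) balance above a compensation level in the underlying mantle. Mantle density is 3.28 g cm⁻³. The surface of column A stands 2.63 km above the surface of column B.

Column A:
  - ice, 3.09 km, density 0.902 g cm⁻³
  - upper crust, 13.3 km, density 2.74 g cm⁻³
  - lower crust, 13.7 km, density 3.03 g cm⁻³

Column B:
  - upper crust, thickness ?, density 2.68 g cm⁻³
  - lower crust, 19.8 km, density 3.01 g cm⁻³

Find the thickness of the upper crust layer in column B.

Take the compensation level at the base of the deeper column (depth z_c below the surface of column A) and equate Σ ρ_i t_i down to z_c; mantle fills any gap and the z_c terms cancel.
Column A: 3.09×0.902 + 13.3×2.74 + 13.7×3.03 + (z_c − 30.09)×3.28
Column B: 2.63×0 + x×2.68 + 19.8×3.01 + (z_c − 2.63 − 19.8 − x)×3.28
The z_c×3.28 term appears on both sides and cancels. Collect the known terms of each column as K = Σ(ρt)_known − 3.28 × (depth of known layers): K_A = 80.74018 − 3.28×30.09 = −17.95502; K_B = 59.598 − 3.28×(2.63 + 19.8) = −13.9724.
Balance: K_A = K_B − x×(3.28 − 2.68), so x = (K_B − K_A)/(3.28 − 2.68) = 3.98262/0.6 = 6.64 km.

6.64 km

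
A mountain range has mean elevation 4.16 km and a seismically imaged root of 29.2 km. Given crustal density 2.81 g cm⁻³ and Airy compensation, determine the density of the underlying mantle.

Airy balance: ρ_c h = (ρ_m − ρ_c) r → ρ_m = ρ_c (1 + h/r).
ρ_m = 2.81 × (1 + 4.16 km/29.2 km) = 3.21 g cm⁻³.

3.21 g cm⁻³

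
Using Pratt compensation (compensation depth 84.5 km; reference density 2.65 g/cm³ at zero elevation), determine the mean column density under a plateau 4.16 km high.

2.53 g/cm³

Pratt balance: ρ_ref D = ρ (D + h).
ρ = ρ_ref D/(D + h) = 2.65 × 84.5 km/(84.5 km + 4.16 km) = 2.53 g/cm³.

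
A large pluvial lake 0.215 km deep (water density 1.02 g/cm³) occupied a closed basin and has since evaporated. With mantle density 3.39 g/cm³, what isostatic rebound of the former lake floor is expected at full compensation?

0.0647 km

u = d ρ_w/ρ_m = 0.215 km × 1.02/3.39 = 0.0647 km.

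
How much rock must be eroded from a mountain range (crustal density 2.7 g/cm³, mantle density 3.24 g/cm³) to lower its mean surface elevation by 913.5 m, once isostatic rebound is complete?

5480 m

Net drop Δ = e − u = e − e ρ_c/ρ_m = e (ρ_m − ρ_c)/ρ_m.
e = Δ ρ_m/(ρ_m − ρ_c) = 913.5 m × 3.24/0.54 = 5480 m.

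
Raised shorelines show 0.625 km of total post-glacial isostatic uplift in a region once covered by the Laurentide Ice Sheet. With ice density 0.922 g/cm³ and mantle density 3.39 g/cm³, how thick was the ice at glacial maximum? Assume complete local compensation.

u = t ρ_ice/ρ_m → t = u ρ_m/ρ_ice = 0.625 km × 3.39/0.922 = 2.3 km.

2.3 km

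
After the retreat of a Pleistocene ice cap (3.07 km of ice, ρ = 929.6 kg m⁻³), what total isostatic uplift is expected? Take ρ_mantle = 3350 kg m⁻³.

0.852 km

Removing the load lets mantle flow back in; uplift u satisfies ρ_ice t = ρ_m u.
u = t ρ_ice/ρ_m = 3.07 km × 929.6/3350 = 0.852 km.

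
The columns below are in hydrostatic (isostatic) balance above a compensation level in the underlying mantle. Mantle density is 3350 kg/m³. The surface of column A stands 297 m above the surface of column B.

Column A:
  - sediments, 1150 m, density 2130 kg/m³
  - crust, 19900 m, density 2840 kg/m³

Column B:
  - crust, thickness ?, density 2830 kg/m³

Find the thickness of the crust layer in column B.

Take the compensation level at the base of the deeper column (depth z_c below the surface of column A) and equate Σ ρ_i t_i down to z_c; mantle fills any gap and the z_c terms cancel.
Column A: 1150×2130 + 19900×2840 + (z_c − 21050)×3350
Column B: 297×0 + x×2830 + (z_c − 297 − 0 − x)×3350
The z_c×3350 term appears on both sides and cancels. Collect the known terms of each column as K = Σ(ρt)_known − 3350 × (depth of known layers): K_A = 58965500 − 3350×21050 = −11552000; K_B = 0 − 3350×(297 + 0) = −994950.
Balance: K_A = K_B − x×(3350 − 2830), so x = (K_B − K_A)/(3350 − 2830) = 10557000/520 = 20300 m.

20300 m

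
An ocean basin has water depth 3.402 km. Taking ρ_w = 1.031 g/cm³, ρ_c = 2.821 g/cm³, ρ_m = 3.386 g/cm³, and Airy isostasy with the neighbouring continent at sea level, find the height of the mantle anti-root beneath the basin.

10.8 km

In Airy isostatic equilibrium: replacing crust with seawater at the top is compensated by replacing crust with mantle at the base: d (ρ_c − ρ_w) = a (ρ_m − ρ_c).
a = d (ρ_c − ρ_w)/(ρ_m − ρ_c) = 3.402 km × 1.79/0.565 = 10.8 km.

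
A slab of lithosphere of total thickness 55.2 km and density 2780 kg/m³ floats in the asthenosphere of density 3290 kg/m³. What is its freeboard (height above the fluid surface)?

8.56 km

Floating equilibrium: submerged depth d = t ρ_obj/ρ_fluid = 55.2 km × 2780/3290 = 46.64 km.
Freeboard = t − d = 55.2 km − 46.64 km = 8.56 km.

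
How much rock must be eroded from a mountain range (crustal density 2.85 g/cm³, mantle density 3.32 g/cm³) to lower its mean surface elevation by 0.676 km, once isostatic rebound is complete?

4.78 km

Net drop Δ = e − u = e − e ρ_c/ρ_m = e (ρ_m − ρ_c)/ρ_m.
e = Δ ρ_m/(ρ_m − ρ_c) = 0.676 km × 3.32/0.47 = 4.78 km.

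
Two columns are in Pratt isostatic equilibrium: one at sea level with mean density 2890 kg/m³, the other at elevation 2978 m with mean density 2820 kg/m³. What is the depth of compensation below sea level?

ρ_ref D = ρ (D + h) → D (ρ_ref − ρ) = ρ h.
D = ρ h/(ρ_ref − ρ) = 2820 × 2978 m/(2890 − 2820) = 120000 m.

120000 m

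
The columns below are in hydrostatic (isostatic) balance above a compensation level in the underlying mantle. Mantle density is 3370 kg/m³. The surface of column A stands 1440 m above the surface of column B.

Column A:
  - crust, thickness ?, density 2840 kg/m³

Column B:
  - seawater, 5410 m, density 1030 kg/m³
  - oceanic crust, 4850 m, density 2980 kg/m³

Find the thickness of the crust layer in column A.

Take the compensation level at the base of the deeper column (depth z_c below the surface of column A) and equate Σ ρ_i t_i down to z_c; mantle fills any gap and the z_c terms cancel.
Column A: x×2840 + (z_c − 0 − x)×3370
Column B: 1440×0 + 5410×1030 + 4850×2980 + (z_c − 1440 − 10260)×3370
The z_c×3370 term appears on both sides and cancels. Collect the known terms of each column as K = Σ(ρt)_known − 3370 × (depth of known layers): K_A = 0 − 3370×0 = 0; K_B = 20025300 − 3370×(1440 + 10260) = −19403700.
Balance: K_A − x×(3370 − 2840) = K_B, so x = (K_A − K_B)/(3370 − 2840) = 19403700/530 = 36600 m.

36600 m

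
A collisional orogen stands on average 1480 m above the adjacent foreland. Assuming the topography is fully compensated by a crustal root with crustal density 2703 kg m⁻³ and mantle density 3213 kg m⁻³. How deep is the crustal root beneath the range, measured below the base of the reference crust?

7840 m

Equating mass per unit area of the two columns: the weight of the topography is balanced by the buoyancy of the root, ρ_c h = (ρ_m − ρ_c) r.
r = h · ρ_c / (ρ_m − ρ_c) = 1480 m × 2703 / (3213 − 2703) = 7840 m.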